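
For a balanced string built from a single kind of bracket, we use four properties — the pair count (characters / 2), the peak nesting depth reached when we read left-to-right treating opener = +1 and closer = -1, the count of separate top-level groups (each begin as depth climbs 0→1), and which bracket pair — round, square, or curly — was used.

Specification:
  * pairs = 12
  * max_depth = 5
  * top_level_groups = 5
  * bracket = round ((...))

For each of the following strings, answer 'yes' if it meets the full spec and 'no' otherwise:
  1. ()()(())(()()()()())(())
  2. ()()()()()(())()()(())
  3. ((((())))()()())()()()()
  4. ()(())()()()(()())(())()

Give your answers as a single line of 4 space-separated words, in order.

Answer: no no yes no

Derivation:
String 1 '()()(())(()()()()())(())': depth seq [1 0 1 0 1 2 1 0 1 2 1 2 1 2 1 2 1 2 1 0 1 2 1 0]
  -> pairs=12 depth=2 groups=5 -> no
String 2 '()()()()()(())()()(())': depth seq [1 0 1 0 1 0 1 0 1 0 1 2 1 0 1 0 1 0 1 2 1 0]
  -> pairs=11 depth=2 groups=9 -> no
String 3 '((((())))()()())()()()()': depth seq [1 2 3 4 5 4 3 2 1 2 1 2 1 2 1 0 1 0 1 0 1 0 1 0]
  -> pairs=12 depth=5 groups=5 -> yes
String 4 '()(())()()()(()())(())()': depth seq [1 0 1 2 1 0 1 0 1 0 1 0 1 2 1 2 1 0 1 2 1 0 1 0]
  -> pairs=12 depth=2 groups=8 -> no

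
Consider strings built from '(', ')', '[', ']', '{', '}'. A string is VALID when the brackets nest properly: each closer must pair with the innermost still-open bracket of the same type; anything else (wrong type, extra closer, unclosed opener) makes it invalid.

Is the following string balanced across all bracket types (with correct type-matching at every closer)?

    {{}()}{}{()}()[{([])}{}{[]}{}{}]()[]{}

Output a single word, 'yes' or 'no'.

pos 0: push '{'; stack = {
pos 1: push '{'; stack = {{
pos 2: '}' matches '{'; pop; stack = {
pos 3: push '('; stack = {(
pos 4: ')' matches '('; pop; stack = {
pos 5: '}' matches '{'; pop; stack = (empty)
pos 6: push '{'; stack = {
pos 7: '}' matches '{'; pop; stack = (empty)
pos 8: push '{'; stack = {
pos 9: push '('; stack = {(
pos 10: ')' matches '('; pop; stack = {
pos 11: '}' matches '{'; pop; stack = (empty)
pos 12: push '('; stack = (
pos 13: ')' matches '('; pop; stack = (empty)
pos 14: push '['; stack = [
pos 15: push '{'; stack = [{
pos 16: push '('; stack = [{(
pos 17: push '['; stack = [{([
pos 18: ']' matches '['; pop; stack = [{(
pos 19: ')' matches '('; pop; stack = [{
pos 20: '}' matches '{'; pop; stack = [
pos 21: push '{'; stack = [{
pos 22: '}' matches '{'; pop; stack = [
pos 23: push '{'; stack = [{
pos 24: push '['; stack = [{[
pos 25: ']' matches '['; pop; stack = [{
pos 26: '}' matches '{'; pop; stack = [
pos 27: push '{'; stack = [{
pos 28: '}' matches '{'; pop; stack = [
pos 29: push '{'; stack = [{
pos 30: '}' matches '{'; pop; stack = [
pos 31: ']' matches '['; pop; stack = (empty)
pos 32: push '('; stack = (
pos 33: ')' matches '('; pop; stack = (empty)
pos 34: push '['; stack = [
pos 35: ']' matches '['; pop; stack = (empty)
pos 36: push '{'; stack = {
pos 37: '}' matches '{'; pop; stack = (empty)
end: stack empty → VALID
Verdict: properly nested → yes

Answer: yes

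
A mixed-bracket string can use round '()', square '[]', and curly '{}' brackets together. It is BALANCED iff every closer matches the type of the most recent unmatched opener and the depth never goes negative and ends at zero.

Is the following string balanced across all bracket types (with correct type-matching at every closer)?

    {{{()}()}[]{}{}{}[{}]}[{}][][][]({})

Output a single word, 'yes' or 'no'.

Answer: yes

Derivation:
pos 0: push '{'; stack = {
pos 1: push '{'; stack = {{
pos 2: push '{'; stack = {{{
pos 3: push '('; stack = {{{(
pos 4: ')' matches '('; pop; stack = {{{
pos 5: '}' matches '{'; pop; stack = {{
pos 6: push '('; stack = {{(
pos 7: ')' matches '('; pop; stack = {{
pos 8: '}' matches '{'; pop; stack = {
pos 9: push '['; stack = {[
pos 10: ']' matches '['; pop; stack = {
pos 11: push '{'; stack = {{
pos 12: '}' matches '{'; pop; stack = {
pos 13: push '{'; stack = {{
pos 14: '}' matches '{'; pop; stack = {
pos 15: push '{'; stack = {{
pos 16: '}' matches '{'; pop; stack = {
pos 17: push '['; stack = {[
pos 18: push '{'; stack = {[{
pos 19: '}' matches '{'; pop; stack = {[
pos 20: ']' matches '['; pop; stack = {
pos 21: '}' matches '{'; pop; stack = (empty)
pos 22: push '['; stack = [
pos 23: push '{'; stack = [{
pos 24: '}' matches '{'; pop; stack = [
pos 25: ']' matches '['; pop; stack = (empty)
pos 26: push '['; stack = [
pos 27: ']' matches '['; pop; stack = (empty)
pos 28: push '['; stack = [
pos 29: ']' matches '['; pop; stack = (empty)
pos 30: push '['; stack = [
pos 31: ']' matches '['; pop; stack = (empty)
pos 32: push '('; stack = (
pos 33: push '{'; stack = ({
pos 34: '}' matches '{'; pop; stack = (
pos 35: ')' matches '('; pop; stack = (empty)
end: stack empty → VALID
Verdict: properly nested → yes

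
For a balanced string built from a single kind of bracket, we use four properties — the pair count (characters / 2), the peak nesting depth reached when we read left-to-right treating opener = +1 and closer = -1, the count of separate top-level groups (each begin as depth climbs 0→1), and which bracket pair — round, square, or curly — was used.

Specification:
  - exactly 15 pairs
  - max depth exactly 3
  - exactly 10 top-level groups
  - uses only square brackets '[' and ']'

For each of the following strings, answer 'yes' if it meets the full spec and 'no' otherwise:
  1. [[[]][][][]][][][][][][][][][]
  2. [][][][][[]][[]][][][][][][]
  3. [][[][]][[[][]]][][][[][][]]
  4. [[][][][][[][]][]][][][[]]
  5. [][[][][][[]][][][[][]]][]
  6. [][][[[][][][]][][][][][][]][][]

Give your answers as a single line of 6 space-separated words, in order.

String 1 '[[[]][][][]][][][][][][][][][]': depth seq [1 2 3 2 1 2 1 2 1 2 1 0 1 0 1 0 1 0 1 0 1 0 1 0 1 0 1 0 1 0]
  -> pairs=15 depth=3 groups=10 -> yes
String 2 '[][][][][[]][[]][][][][][][]': depth seq [1 0 1 0 1 0 1 0 1 2 1 0 1 2 1 0 1 0 1 0 1 0 1 0 1 0 1 0]
  -> pairs=14 depth=2 groups=12 -> no
String 3 '[][[][]][[[][]]][][][[][][]]': depth seq [1 0 1 2 1 2 1 0 1 2 3 2 3 2 1 0 1 0 1 0 1 2 1 2 1 2 1 0]
  -> pairs=14 depth=3 groups=6 -> no
String 4 '[[][][][][[][]][]][][][[]]': depth seq [1 2 1 2 1 2 1 2 1 2 3 2 3 2 1 2 1 0 1 0 1 0 1 2 1 0]
  -> pairs=13 depth=3 groups=4 -> no
String 5 '[][[][][][[]][][][[][]]][]': depth seq [1 0 1 2 1 2 1 2 1 2 3 2 1 2 1 2 1 2 3 2 3 2 1 0 1 0]
  -> pairs=13 depth=3 groups=3 -> no
String 6 '[][][[[][][][]][][][][][][]][][]': depth seq [1 0 1 0 1 2 3 2 3 2 3 2 3 2 1 2 1 2 1 2 1 2 1 2 1 2 1 0 1 0 1 0]
  -> pairs=16 depth=3 groups=5 -> no

Answer: yes no no no no no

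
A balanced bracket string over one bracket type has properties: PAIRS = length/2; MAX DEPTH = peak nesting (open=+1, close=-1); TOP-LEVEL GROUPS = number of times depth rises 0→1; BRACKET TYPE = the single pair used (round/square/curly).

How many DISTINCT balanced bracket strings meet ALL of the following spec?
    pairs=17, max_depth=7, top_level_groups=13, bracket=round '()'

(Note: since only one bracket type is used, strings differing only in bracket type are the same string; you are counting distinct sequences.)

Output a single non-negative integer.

Answer: 0

Derivation:
Spec: pairs=17 depth=7 groups=13
Count(depth <= 7) = 3705
Count(depth <= 6) = 3705
Count(depth == 7) = 3705 - 3705 = 0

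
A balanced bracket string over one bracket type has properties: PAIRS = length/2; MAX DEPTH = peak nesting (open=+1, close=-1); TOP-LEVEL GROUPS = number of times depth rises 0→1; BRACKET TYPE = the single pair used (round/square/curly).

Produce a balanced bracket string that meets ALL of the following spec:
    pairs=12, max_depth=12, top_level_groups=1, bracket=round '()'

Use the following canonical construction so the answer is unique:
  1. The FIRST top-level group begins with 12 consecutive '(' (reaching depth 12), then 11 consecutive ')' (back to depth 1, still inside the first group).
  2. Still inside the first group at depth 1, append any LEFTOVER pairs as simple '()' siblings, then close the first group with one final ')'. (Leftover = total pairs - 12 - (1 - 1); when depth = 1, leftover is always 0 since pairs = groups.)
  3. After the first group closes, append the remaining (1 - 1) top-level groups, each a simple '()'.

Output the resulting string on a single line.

Spec: pairs=12 depth=12 groups=1
Leftover pairs = 12 - 12 - (1-1) = 0
First group: deep chain of depth 12 + 0 sibling pairs
Remaining 0 groups: simple '()' each

Answer: (((((((((((())))))))))))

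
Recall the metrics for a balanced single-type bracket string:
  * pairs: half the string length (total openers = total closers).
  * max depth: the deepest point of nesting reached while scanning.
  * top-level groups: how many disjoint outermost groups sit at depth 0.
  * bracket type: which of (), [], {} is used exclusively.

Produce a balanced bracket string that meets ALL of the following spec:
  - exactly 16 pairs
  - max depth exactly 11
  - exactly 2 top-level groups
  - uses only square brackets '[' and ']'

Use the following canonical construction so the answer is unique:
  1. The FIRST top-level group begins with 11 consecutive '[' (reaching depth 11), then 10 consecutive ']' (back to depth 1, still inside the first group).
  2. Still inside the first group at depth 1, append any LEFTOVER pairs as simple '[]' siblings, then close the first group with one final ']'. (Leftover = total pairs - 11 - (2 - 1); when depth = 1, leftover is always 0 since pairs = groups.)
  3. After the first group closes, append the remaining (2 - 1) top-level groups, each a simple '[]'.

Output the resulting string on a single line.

Spec: pairs=16 depth=11 groups=2
Leftover pairs = 16 - 11 - (2-1) = 4
First group: deep chain of depth 11 + 4 sibling pairs
Remaining 1 groups: simple '[]' each

Answer: [[[[[[[[[[[]]]]]]]]]][][][][]][]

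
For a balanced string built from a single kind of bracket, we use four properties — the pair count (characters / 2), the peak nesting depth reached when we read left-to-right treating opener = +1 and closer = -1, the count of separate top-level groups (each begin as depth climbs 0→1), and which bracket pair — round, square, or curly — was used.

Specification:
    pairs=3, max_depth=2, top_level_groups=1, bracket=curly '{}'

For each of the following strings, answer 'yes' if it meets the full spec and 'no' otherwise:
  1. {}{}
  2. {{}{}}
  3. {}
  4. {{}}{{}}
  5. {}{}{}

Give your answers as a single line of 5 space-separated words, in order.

Answer: no yes no no no

Derivation:
String 1 '{}{}': depth seq [1 0 1 0]
  -> pairs=2 depth=1 groups=2 -> no
String 2 '{{}{}}': depth seq [1 2 1 2 1 0]
  -> pairs=3 depth=2 groups=1 -> yes
String 3 '{}': depth seq [1 0]
  -> pairs=1 depth=1 groups=1 -> no
String 4 '{{}}{{}}': depth seq [1 2 1 0 1 2 1 0]
  -> pairs=4 depth=2 groups=2 -> no
String 5 '{}{}{}': depth seq [1 0 1 0 1 0]
  -> pairs=3 depth=1 groups=3 -> no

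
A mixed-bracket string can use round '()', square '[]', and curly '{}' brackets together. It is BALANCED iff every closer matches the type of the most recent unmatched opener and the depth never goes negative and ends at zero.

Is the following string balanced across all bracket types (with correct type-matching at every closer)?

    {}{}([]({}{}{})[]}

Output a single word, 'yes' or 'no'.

Answer: no

Derivation:
pos 0: push '{'; stack = {
pos 1: '}' matches '{'; pop; stack = (empty)
pos 2: push '{'; stack = {
pos 3: '}' matches '{'; pop; stack = (empty)
pos 4: push '('; stack = (
pos 5: push '['; stack = ([
pos 6: ']' matches '['; pop; stack = (
pos 7: push '('; stack = ((
pos 8: push '{'; stack = (({
pos 9: '}' matches '{'; pop; stack = ((
pos 10: push '{'; stack = (({
pos 11: '}' matches '{'; pop; stack = ((
pos 12: push '{'; stack = (({
pos 13: '}' matches '{'; pop; stack = ((
pos 14: ')' matches '('; pop; stack = (
pos 15: push '['; stack = ([
pos 16: ']' matches '['; pop; stack = (
pos 17: saw closer '}' but top of stack is '(' (expected ')') → INVALID
Verdict: type mismatch at position 17: '}' closes '(' → no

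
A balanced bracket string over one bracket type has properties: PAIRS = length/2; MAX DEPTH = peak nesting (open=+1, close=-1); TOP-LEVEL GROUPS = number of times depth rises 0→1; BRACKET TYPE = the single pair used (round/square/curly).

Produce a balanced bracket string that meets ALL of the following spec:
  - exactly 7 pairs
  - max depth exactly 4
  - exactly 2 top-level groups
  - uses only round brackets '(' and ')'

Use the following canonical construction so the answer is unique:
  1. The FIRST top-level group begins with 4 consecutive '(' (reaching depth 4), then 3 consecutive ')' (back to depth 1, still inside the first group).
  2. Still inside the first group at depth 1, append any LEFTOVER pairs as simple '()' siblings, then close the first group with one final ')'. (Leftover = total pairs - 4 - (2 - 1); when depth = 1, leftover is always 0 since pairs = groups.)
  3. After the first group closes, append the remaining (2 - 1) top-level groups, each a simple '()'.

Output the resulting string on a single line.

Spec: pairs=7 depth=4 groups=2
Leftover pairs = 7 - 4 - (2-1) = 2
First group: deep chain of depth 4 + 2 sibling pairs
Remaining 1 groups: simple '()' each

Answer: (((()))()())()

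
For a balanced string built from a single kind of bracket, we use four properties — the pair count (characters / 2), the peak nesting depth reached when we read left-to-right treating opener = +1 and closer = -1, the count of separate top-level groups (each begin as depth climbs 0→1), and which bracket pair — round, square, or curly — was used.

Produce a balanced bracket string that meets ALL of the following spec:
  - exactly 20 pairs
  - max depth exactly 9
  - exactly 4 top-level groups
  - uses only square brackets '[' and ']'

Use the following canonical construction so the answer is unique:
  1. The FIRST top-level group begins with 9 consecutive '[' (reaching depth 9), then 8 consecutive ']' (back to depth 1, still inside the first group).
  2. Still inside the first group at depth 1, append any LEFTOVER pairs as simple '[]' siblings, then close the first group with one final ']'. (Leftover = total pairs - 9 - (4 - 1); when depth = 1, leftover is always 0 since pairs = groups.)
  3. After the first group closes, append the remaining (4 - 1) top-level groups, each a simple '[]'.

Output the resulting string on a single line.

Spec: pairs=20 depth=9 groups=4
Leftover pairs = 20 - 9 - (4-1) = 8
First group: deep chain of depth 9 + 8 sibling pairs
Remaining 3 groups: simple '[]' each

Answer: [[[[[[[[[]]]]]]]][][][][][][][][]][][][]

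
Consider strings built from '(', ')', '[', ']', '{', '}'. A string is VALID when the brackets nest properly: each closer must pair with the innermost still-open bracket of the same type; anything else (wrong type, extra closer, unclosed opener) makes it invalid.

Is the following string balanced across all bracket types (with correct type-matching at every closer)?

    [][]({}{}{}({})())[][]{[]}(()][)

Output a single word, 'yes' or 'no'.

pos 0: push '['; stack = [
pos 1: ']' matches '['; pop; stack = (empty)
pos 2: push '['; stack = [
pos 3: ']' matches '['; pop; stack = (empty)
pos 4: push '('; stack = (
pos 5: push '{'; stack = ({
pos 6: '}' matches '{'; pop; stack = (
pos 7: push '{'; stack = ({
pos 8: '}' matches '{'; pop; stack = (
pos 9: push '{'; stack = ({
pos 10: '}' matches '{'; pop; stack = (
pos 11: push '('; stack = ((
pos 12: push '{'; stack = (({
pos 13: '}' matches '{'; pop; stack = ((
pos 14: ')' matches '('; pop; stack = (
pos 15: push '('; stack = ((
pos 16: ')' matches '('; pop; stack = (
pos 17: ')' matches '('; pop; stack = (empty)
pos 18: push '['; stack = [
pos 19: ']' matches '['; pop; stack = (empty)
pos 20: push '['; stack = [
pos 21: ']' matches '['; pop; stack = (empty)
pos 22: push '{'; stack = {
pos 23: push '['; stack = {[
pos 24: ']' matches '['; pop; stack = {
pos 25: '}' matches '{'; pop; stack = (empty)
pos 26: push '('; stack = (
pos 27: push '('; stack = ((
pos 28: ')' matches '('; pop; stack = (
pos 29: saw closer ']' but top of stack is '(' (expected ')') → INVALID
Verdict: type mismatch at position 29: ']' closes '(' → no

Answer: no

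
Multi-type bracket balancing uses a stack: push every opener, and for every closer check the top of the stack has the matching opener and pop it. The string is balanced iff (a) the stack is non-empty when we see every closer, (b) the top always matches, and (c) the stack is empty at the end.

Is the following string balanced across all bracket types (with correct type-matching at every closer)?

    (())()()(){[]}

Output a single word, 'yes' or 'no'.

Answer: yes

Derivation:
pos 0: push '('; stack = (
pos 1: push '('; stack = ((
pos 2: ')' matches '('; pop; stack = (
pos 3: ')' matches '('; pop; stack = (empty)
pos 4: push '('; stack = (
pos 5: ')' matches '('; pop; stack = (empty)
pos 6: push '('; stack = (
pos 7: ')' matches '('; pop; stack = (empty)
pos 8: push '('; stack = (
pos 9: ')' matches '('; pop; stack = (empty)
pos 10: push '{'; stack = {
pos 11: push '['; stack = {[
pos 12: ']' matches '['; pop; stack = {
pos 13: '}' matches '{'; pop; stack = (empty)
end: stack empty → VALID
Verdict: properly nested → yes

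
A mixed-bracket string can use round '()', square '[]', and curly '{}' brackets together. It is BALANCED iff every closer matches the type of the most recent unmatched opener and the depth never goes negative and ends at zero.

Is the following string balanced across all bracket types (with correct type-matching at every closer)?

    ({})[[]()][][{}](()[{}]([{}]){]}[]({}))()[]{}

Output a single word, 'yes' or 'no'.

Answer: no

Derivation:
pos 0: push '('; stack = (
pos 1: push '{'; stack = ({
pos 2: '}' matches '{'; pop; stack = (
pos 3: ')' matches '('; pop; stack = (empty)
pos 4: push '['; stack = [
pos 5: push '['; stack = [[
pos 6: ']' matches '['; pop; stack = [
pos 7: push '('; stack = [(
pos 8: ')' matches '('; pop; stack = [
pos 9: ']' matches '['; pop; stack = (empty)
pos 10: push '['; stack = [
pos 11: ']' matches '['; pop; stack = (empty)
pos 12: push '['; stack = [
pos 13: push '{'; stack = [{
pos 14: '}' matches '{'; pop; stack = [
pos 15: ']' matches '['; pop; stack = (empty)
pos 16: push '('; stack = (
pos 17: push '('; stack = ((
pos 18: ')' matches '('; pop; stack = (
pos 19: push '['; stack = ([
pos 20: push '{'; stack = ([{
pos 21: '}' matches '{'; pop; stack = ([
pos 22: ']' matches '['; pop; stack = (
pos 23: push '('; stack = ((
pos 24: push '['; stack = (([
pos 25: push '{'; stack = (([{
pos 26: '}' matches '{'; pop; stack = (([
pos 27: ']' matches '['; pop; stack = ((
pos 28: ')' matches '('; pop; stack = (
pos 29: push '{'; stack = ({
pos 30: saw closer ']' but top of stack is '{' (expected '}') → INVALID
Verdict: type mismatch at position 30: ']' closes '{' → no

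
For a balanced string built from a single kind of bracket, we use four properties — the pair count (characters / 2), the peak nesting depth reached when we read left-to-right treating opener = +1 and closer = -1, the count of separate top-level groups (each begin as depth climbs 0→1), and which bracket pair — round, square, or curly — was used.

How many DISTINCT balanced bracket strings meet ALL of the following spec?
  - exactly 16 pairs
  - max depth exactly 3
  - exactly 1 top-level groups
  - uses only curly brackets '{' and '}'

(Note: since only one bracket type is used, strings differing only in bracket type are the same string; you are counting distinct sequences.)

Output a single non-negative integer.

Answer: 16383

Derivation:
Spec: pairs=16 depth=3 groups=1
Count(depth <= 3) = 16384
Count(depth <= 2) = 1
Count(depth == 3) = 16384 - 1 = 16383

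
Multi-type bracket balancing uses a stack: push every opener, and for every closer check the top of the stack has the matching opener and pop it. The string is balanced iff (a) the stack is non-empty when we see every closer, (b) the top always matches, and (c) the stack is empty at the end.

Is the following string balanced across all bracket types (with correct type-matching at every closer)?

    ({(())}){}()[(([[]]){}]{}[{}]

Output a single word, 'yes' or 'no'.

Answer: no

Derivation:
pos 0: push '('; stack = (
pos 1: push '{'; stack = ({
pos 2: push '('; stack = ({(
pos 3: push '('; stack = ({((
pos 4: ')' matches '('; pop; stack = ({(
pos 5: ')' matches '('; pop; stack = ({
pos 6: '}' matches '{'; pop; stack = (
pos 7: ')' matches '('; pop; stack = (empty)
pos 8: push '{'; stack = {
pos 9: '}' matches '{'; pop; stack = (empty)
pos 10: push '('; stack = (
pos 11: ')' matches '('; pop; stack = (empty)
pos 12: push '['; stack = [
pos 13: push '('; stack = [(
pos 14: push '('; stack = [((
pos 15: push '['; stack = [(([
pos 16: push '['; stack = [(([[
pos 17: ']' matches '['; pop; stack = [(([
pos 18: ']' matches '['; pop; stack = [((
pos 19: ')' matches '('; pop; stack = [(
pos 20: push '{'; stack = [({
pos 21: '}' matches '{'; pop; stack = [(
pos 22: saw closer ']' but top of stack is '(' (expected ')') → INVALID
Verdict: type mismatch at position 22: ']' closes '(' → no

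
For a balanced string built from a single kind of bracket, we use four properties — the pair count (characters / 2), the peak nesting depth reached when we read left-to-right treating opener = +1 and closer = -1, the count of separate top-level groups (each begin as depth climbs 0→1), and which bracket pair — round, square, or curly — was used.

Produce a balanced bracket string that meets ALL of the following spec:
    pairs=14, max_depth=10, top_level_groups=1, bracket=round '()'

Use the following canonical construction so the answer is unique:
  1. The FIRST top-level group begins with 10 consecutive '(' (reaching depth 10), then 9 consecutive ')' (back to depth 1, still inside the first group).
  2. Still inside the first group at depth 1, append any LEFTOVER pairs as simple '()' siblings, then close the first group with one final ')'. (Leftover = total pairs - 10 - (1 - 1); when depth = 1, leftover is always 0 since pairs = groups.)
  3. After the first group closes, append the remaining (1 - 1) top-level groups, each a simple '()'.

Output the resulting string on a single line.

Answer: (((((((((()))))))))()()()())

Derivation:
Spec: pairs=14 depth=10 groups=1
Leftover pairs = 14 - 10 - (1-1) = 4
First group: deep chain of depth 10 + 4 sibling pairs
Remaining 0 groups: simple '()' each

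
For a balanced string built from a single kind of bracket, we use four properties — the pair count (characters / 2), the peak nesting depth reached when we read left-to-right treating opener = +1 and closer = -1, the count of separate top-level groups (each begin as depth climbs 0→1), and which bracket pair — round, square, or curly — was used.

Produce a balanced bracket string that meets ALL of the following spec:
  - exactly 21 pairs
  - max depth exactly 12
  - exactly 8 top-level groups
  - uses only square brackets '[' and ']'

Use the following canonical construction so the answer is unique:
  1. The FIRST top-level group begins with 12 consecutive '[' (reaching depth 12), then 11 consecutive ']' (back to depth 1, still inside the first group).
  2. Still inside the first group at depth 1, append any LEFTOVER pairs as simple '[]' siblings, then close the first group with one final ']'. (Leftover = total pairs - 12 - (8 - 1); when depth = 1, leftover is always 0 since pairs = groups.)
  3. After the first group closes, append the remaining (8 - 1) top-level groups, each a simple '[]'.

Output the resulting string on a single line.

Answer: [[[[[[[[[[[[]]]]]]]]]]][][]][][][][][][][]

Derivation:
Spec: pairs=21 depth=12 groups=8
Leftover pairs = 21 - 12 - (8-1) = 2
First group: deep chain of depth 12 + 2 sibling pairs
Remaining 7 groups: simple '[]' each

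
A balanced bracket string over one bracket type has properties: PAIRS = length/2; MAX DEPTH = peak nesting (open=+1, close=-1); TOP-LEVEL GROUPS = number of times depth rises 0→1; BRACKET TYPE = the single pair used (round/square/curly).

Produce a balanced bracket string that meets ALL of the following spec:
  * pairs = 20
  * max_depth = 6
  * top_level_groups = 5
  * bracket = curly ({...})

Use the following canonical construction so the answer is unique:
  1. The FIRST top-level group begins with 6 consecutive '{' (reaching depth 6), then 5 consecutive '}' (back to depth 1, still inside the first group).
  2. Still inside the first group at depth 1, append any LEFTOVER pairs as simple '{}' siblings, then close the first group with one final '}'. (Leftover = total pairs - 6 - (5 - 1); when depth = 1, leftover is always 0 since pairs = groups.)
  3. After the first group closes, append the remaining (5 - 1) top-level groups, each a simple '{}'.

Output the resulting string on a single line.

Spec: pairs=20 depth=6 groups=5
Leftover pairs = 20 - 6 - (5-1) = 10
First group: deep chain of depth 6 + 10 sibling pairs
Remaining 4 groups: simple '{}' each

Answer: {{{{{{}}}}}{}{}{}{}{}{}{}{}{}{}}{}{}{}{}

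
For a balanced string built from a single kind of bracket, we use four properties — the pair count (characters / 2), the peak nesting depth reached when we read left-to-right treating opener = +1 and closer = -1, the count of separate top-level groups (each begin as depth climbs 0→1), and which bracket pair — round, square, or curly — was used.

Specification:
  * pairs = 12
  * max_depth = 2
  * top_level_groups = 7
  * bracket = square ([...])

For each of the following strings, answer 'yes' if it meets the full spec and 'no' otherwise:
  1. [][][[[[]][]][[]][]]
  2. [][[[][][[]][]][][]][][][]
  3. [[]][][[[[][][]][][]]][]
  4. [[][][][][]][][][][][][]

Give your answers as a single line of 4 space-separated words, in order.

Answer: no no no yes

Derivation:
String 1 '[][][[[[]][]][[]][]]': depth seq [1 0 1 0 1 2 3 4 3 2 3 2 1 2 3 2 1 2 1 0]
  -> pairs=10 depth=4 groups=3 -> no
String 2 '[][[[][][[]][]][][]][][][]': depth seq [1 0 1 2 3 2 3 2 3 4 3 2 3 2 1 2 1 2 1 0 1 0 1 0 1 0]
  -> pairs=13 depth=4 groups=5 -> no
String 3 '[[]][][[[[][][]][][]]][]': depth seq [1 2 1 0 1 0 1 2 3 4 3 4 3 4 3 2 3 2 3 2 1 0 1 0]
  -> pairs=12 depth=4 groups=4 -> no
String 4 '[[][][][][]][][][][][][]': depth seq [1 2 1 2 1 2 1 2 1 2 1 0 1 0 1 0 1 0 1 0 1 0 1 0]
  -> pairs=12 depth=2 groups=7 -> yes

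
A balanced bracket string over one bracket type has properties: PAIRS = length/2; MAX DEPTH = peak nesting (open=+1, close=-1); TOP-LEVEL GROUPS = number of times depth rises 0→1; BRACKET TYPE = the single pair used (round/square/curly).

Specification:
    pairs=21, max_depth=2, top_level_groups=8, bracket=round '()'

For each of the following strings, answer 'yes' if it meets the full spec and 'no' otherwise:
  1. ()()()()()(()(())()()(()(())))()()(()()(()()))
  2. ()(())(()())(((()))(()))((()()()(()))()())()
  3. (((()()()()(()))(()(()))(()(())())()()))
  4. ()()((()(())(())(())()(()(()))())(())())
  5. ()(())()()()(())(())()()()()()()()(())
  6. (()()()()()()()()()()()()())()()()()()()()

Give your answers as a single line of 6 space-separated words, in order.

String 1 '()()()()()(()(())()()(()(())))()()(()()(()()))': depth seq [1 0 1 0 1 0 1 0 1 0 1 2 1 2 3 2 1 2 1 2 1 2 3 2 3 4 3 2 1 0 1 0 1 0 1 2 1 2 1 2 3 2 3 2 1 0]
  -> pairs=23 depth=4 groups=9 -> no
String 2 '()(())(()())(((()))(()))((()()()(()))()())()': depth seq [1 0 1 2 1 0 1 2 1 2 1 0 1 2 3 4 3 2 1 2 3 2 1 0 1 2 3 2 3 2 3 2 3 4 3 2 1 2 1 2 1 0 1 0]
  -> pairs=22 depth=4 groups=6 -> no
String 3 '(((()()()()(()))(()(()))(()(())())()()))': depth seq [1 2 3 4 3 4 3 4 3 4 3 4 5 4 3 2 3 4 3 4 5 4 3 2 3 4 3 4 5 4 3 4 3 2 3 2 3 2 1 0]
  -> pairs=20 depth=5 groups=1 -> no
String 4 '()()((()(())(())(())()(()(()))())(())())': depth seq [1 0 1 0 1 2 3 2 3 4 3 2 3 4 3 2 3 4 3 2 3 2 3 4 3 4 5 4 3 2 3 2 1 2 3 2 1 2 1 0]
  -> pairs=20 depth=5 groups=3 -> no
String 5 '()(())()()()(())(())()()()()()()()(())': depth seq [1 0 1 2 1 0 1 0 1 0 1 0 1 2 1 0 1 2 1 0 1 0 1 0 1 0 1 0 1 0 1 0 1 0 1 2 1 0]
  -> pairs=19 depth=2 groups=15 -> no
String 6 '(()()()()()()()()()()()()())()()()()()()()': depth seq [1 2 1 2 1 2 1 2 1 2 1 2 1 2 1 2 1 2 1 2 1 2 1 2 1 2 1 0 1 0 1 0 1 0 1 0 1 0 1 0 1 0]
  -> pairs=21 depth=2 groups=8 -> yes

Answer: no no no no no yes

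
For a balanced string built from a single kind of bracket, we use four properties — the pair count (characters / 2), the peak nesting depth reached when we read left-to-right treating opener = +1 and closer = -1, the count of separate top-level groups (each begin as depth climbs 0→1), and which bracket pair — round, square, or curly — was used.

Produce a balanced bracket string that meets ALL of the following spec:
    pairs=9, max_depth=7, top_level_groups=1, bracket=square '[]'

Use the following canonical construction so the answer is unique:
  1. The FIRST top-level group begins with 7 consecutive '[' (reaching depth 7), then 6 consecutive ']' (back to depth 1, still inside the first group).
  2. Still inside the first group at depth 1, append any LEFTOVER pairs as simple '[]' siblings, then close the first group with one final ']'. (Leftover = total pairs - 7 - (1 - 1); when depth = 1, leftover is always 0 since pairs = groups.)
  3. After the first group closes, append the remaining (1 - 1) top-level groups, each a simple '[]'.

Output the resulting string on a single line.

Answer: [[[[[[[]]]]]][][]]

Derivation:
Spec: pairs=9 depth=7 groups=1
Leftover pairs = 9 - 7 - (1-1) = 2
First group: deep chain of depth 7 + 2 sibling pairs
Remaining 0 groups: simple '[]' each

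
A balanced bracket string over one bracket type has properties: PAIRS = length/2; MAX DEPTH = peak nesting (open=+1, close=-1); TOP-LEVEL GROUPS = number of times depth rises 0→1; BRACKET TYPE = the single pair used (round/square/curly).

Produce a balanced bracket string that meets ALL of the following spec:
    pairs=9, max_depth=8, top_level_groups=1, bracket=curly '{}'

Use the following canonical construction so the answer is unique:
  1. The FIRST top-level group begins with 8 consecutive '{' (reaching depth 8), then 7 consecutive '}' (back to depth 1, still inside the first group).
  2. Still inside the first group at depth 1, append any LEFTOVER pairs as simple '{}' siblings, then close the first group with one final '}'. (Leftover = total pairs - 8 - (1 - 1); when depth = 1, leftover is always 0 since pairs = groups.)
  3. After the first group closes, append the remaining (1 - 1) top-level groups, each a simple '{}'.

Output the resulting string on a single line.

Spec: pairs=9 depth=8 groups=1
Leftover pairs = 9 - 8 - (1-1) = 1
First group: deep chain of depth 8 + 1 sibling pairs
Remaining 0 groups: simple '{}' each

Answer: {{{{{{{{}}}}}}}{}}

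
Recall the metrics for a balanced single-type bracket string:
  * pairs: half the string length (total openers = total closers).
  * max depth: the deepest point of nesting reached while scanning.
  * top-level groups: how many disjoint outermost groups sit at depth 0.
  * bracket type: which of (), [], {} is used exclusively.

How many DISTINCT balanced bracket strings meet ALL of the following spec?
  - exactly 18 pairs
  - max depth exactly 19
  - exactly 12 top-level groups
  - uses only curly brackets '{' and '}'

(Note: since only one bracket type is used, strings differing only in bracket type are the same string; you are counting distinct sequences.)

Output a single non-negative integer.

Answer: 0

Derivation:
Spec: pairs=18 depth=19 groups=12
Count(depth <= 19) = 67298
Count(depth <= 18) = 67298
Count(depth == 19) = 67298 - 67298 = 0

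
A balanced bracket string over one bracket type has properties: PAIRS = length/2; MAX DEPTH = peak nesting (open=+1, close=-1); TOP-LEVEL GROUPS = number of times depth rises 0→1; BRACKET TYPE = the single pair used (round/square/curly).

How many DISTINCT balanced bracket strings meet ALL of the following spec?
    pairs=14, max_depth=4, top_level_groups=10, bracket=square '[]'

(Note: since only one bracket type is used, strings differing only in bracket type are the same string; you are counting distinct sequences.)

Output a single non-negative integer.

Answer: 140

Derivation:
Spec: pairs=14 depth=4 groups=10
Count(depth <= 4) = 1690
Count(depth <= 3) = 1550
Count(depth == 4) = 1690 - 1550 = 140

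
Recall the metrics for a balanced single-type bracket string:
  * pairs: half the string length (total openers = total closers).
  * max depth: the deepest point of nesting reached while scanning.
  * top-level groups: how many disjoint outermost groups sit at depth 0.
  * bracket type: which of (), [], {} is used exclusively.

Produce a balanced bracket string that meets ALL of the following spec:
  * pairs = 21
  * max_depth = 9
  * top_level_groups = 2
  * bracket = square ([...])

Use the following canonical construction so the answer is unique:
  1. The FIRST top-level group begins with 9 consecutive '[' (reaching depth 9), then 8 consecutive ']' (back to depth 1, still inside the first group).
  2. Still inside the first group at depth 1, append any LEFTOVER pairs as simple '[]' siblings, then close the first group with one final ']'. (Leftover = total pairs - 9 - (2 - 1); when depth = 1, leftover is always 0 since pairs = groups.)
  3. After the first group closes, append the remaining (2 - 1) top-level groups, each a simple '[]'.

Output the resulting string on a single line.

Answer: [[[[[[[[[]]]]]]]][][][][][][][][][][][]][]

Derivation:
Spec: pairs=21 depth=9 groups=2
Leftover pairs = 21 - 9 - (2-1) = 11
First group: deep chain of depth 9 + 11 sibling pairs
Remaining 1 groups: simple '[]' each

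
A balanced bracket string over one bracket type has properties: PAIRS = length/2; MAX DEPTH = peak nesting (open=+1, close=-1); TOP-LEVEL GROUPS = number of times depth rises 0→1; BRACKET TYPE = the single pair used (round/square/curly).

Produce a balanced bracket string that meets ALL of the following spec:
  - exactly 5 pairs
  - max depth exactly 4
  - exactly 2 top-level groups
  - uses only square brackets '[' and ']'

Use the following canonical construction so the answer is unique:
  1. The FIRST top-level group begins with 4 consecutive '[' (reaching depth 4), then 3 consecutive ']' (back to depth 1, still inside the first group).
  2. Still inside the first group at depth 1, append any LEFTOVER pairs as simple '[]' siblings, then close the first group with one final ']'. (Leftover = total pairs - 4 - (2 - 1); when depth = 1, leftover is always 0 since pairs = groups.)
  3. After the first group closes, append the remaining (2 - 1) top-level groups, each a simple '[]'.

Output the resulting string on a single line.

Answer: [[[[]]]][]

Derivation:
Spec: pairs=5 depth=4 groups=2
Leftover pairs = 5 - 4 - (2-1) = 0
First group: deep chain of depth 4 + 0 sibling pairs
Remaining 1 groups: simple '[]' each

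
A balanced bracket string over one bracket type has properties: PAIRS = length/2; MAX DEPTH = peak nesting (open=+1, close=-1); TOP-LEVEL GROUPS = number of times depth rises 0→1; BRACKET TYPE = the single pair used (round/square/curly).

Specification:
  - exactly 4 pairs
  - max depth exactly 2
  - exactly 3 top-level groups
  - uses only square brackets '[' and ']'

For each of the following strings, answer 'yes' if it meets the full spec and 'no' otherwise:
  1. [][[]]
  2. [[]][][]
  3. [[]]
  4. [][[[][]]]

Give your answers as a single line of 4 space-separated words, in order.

Answer: no yes no no

Derivation:
String 1 '[][[]]': depth seq [1 0 1 2 1 0]
  -> pairs=3 depth=2 groups=2 -> no
String 2 '[[]][][]': depth seq [1 2 1 0 1 0 1 0]
  -> pairs=4 depth=2 groups=3 -> yes
String 3 '[[]]': depth seq [1 2 1 0]
  -> pairs=2 depth=2 groups=1 -> no
String 4 '[][[[][]]]': depth seq [1 0 1 2 3 2 3 2 1 0]
  -> pairs=5 depth=3 groups=2 -> no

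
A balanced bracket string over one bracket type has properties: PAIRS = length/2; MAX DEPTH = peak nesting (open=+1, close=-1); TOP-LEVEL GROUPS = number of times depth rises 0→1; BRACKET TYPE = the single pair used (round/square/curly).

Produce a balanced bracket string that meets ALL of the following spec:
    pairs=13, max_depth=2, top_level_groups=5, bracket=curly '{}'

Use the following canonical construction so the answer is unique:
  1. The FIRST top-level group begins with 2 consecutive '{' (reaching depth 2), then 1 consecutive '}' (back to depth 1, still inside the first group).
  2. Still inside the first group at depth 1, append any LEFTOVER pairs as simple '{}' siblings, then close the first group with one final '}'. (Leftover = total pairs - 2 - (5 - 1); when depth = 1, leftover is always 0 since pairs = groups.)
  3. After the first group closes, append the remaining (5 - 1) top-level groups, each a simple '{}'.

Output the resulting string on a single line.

Spec: pairs=13 depth=2 groups=5
Leftover pairs = 13 - 2 - (5-1) = 7
First group: deep chain of depth 2 + 7 sibling pairs
Remaining 4 groups: simple '{}' each

Answer: {{}{}{}{}{}{}{}{}}{}{}{}{}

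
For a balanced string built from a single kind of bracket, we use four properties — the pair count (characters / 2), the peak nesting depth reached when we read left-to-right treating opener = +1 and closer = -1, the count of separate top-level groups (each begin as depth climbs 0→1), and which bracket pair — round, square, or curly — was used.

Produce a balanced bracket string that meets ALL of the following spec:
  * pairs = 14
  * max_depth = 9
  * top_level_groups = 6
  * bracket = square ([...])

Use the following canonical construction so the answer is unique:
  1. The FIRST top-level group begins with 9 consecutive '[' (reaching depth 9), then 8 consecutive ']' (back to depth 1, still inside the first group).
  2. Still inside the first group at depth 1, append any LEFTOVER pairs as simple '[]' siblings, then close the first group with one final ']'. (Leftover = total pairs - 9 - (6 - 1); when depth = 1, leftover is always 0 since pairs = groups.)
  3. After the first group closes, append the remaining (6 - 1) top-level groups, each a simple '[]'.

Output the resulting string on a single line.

Answer: [[[[[[[[[]]]]]]]]][][][][][]

Derivation:
Spec: pairs=14 depth=9 groups=6
Leftover pairs = 14 - 9 - (6-1) = 0
First group: deep chain of depth 9 + 0 sibling pairs
Remaining 5 groups: simple '[]' each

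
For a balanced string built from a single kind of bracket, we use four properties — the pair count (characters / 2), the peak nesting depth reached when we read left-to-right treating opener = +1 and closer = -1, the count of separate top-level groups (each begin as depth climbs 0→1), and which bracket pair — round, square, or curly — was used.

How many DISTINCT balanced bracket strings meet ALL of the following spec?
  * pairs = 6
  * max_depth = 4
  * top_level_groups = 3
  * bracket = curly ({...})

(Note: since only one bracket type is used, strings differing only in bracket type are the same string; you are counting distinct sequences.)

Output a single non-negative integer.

Answer: 3

Derivation:
Spec: pairs=6 depth=4 groups=3
Count(depth <= 4) = 28
Count(depth <= 3) = 25
Count(depth == 4) = 28 - 25 = 3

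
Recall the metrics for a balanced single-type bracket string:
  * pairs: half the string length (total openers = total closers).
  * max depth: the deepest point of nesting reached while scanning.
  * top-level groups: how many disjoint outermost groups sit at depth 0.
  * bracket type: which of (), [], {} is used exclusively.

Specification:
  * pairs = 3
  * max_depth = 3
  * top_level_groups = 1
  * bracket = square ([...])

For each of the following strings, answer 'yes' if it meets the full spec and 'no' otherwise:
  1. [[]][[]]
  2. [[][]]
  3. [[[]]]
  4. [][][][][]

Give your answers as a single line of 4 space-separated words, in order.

Answer: no no yes no

Derivation:
String 1 '[[]][[]]': depth seq [1 2 1 0 1 2 1 0]
  -> pairs=4 depth=2 groups=2 -> no
String 2 '[[][]]': depth seq [1 2 1 2 1 0]
  -> pairs=3 depth=2 groups=1 -> no
String 3 '[[[]]]': depth seq [1 2 3 2 1 0]
  -> pairs=3 depth=3 groups=1 -> yes
String 4 '[][][][][]': depth seq [1 0 1 0 1 0 1 0 1 0]
  -> pairs=5 depth=1 groups=5 -> no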